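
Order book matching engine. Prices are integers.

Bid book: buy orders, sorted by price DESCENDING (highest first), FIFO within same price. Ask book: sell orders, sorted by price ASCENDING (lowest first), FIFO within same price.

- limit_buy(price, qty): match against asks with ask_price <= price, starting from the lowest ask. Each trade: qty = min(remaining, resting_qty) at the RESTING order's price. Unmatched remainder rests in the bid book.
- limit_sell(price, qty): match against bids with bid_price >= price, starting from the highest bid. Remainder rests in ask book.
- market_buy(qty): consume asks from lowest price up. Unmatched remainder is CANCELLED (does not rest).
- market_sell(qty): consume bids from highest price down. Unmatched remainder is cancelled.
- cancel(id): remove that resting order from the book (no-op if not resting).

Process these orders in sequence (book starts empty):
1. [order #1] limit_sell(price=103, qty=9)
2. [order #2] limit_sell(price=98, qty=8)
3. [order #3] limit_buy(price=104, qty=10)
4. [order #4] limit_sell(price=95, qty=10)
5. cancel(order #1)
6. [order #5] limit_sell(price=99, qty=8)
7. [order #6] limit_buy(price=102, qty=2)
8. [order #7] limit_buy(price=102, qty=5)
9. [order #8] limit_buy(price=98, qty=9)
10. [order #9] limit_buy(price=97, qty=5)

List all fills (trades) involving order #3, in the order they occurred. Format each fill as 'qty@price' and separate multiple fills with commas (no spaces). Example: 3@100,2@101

Answer: 8@98,2@103

Derivation:
After op 1 [order #1] limit_sell(price=103, qty=9): fills=none; bids=[-] asks=[#1:9@103]
After op 2 [order #2] limit_sell(price=98, qty=8): fills=none; bids=[-] asks=[#2:8@98 #1:9@103]
After op 3 [order #3] limit_buy(price=104, qty=10): fills=#3x#2:8@98 #3x#1:2@103; bids=[-] asks=[#1:7@103]
After op 4 [order #4] limit_sell(price=95, qty=10): fills=none; bids=[-] asks=[#4:10@95 #1:7@103]
After op 5 cancel(order #1): fills=none; bids=[-] asks=[#4:10@95]
After op 6 [order #5] limit_sell(price=99, qty=8): fills=none; bids=[-] asks=[#4:10@95 #5:8@99]
After op 7 [order #6] limit_buy(price=102, qty=2): fills=#6x#4:2@95; bids=[-] asks=[#4:8@95 #5:8@99]
After op 8 [order #7] limit_buy(price=102, qty=5): fills=#7x#4:5@95; bids=[-] asks=[#4:3@95 #5:8@99]
After op 9 [order #8] limit_buy(price=98, qty=9): fills=#8x#4:3@95; bids=[#8:6@98] asks=[#5:8@99]
After op 10 [order #9] limit_buy(price=97, qty=5): fills=none; bids=[#8:6@98 #9:5@97] asks=[#5:8@99]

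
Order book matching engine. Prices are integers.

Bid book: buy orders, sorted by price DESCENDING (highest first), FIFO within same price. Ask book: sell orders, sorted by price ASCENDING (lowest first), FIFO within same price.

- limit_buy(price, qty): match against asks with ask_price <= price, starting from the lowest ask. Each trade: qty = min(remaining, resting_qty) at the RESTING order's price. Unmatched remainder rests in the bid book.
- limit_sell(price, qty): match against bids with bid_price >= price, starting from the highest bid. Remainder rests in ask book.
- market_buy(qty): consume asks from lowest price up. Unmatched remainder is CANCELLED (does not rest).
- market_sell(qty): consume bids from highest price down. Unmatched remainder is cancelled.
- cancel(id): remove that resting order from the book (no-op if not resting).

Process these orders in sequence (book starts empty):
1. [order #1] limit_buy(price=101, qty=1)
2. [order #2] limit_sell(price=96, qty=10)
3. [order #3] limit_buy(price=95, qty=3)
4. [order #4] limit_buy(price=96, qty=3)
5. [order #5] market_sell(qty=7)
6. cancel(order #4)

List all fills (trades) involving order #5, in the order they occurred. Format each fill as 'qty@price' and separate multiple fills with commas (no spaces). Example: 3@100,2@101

Answer: 3@95

Derivation:
After op 1 [order #1] limit_buy(price=101, qty=1): fills=none; bids=[#1:1@101] asks=[-]
After op 2 [order #2] limit_sell(price=96, qty=10): fills=#1x#2:1@101; bids=[-] asks=[#2:9@96]
After op 3 [order #3] limit_buy(price=95, qty=3): fills=none; bids=[#3:3@95] asks=[#2:9@96]
After op 4 [order #4] limit_buy(price=96, qty=3): fills=#4x#2:3@96; bids=[#3:3@95] asks=[#2:6@96]
After op 5 [order #5] market_sell(qty=7): fills=#3x#5:3@95; bids=[-] asks=[#2:6@96]
After op 6 cancel(order #4): fills=none; bids=[-] asks=[#2:6@96]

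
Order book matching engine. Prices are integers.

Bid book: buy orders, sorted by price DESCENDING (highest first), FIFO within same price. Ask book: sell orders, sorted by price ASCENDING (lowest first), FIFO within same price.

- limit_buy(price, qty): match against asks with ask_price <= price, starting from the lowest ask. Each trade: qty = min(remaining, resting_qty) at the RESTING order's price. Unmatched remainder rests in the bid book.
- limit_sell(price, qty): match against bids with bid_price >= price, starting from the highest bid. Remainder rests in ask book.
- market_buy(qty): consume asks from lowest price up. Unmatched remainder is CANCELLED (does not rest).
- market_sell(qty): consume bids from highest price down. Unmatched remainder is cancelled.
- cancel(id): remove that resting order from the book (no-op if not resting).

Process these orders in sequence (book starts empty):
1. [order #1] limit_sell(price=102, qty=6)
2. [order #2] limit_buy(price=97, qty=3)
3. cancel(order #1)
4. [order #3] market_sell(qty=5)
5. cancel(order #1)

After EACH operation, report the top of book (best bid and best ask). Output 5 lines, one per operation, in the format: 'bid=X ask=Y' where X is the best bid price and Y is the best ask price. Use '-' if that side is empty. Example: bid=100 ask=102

Answer: bid=- ask=102
bid=97 ask=102
bid=97 ask=-
bid=- ask=-
bid=- ask=-

Derivation:
After op 1 [order #1] limit_sell(price=102, qty=6): fills=none; bids=[-] asks=[#1:6@102]
After op 2 [order #2] limit_buy(price=97, qty=3): fills=none; bids=[#2:3@97] asks=[#1:6@102]
After op 3 cancel(order #1): fills=none; bids=[#2:3@97] asks=[-]
After op 4 [order #3] market_sell(qty=5): fills=#2x#3:3@97; bids=[-] asks=[-]
After op 5 cancel(order #1): fills=none; bids=[-] asks=[-]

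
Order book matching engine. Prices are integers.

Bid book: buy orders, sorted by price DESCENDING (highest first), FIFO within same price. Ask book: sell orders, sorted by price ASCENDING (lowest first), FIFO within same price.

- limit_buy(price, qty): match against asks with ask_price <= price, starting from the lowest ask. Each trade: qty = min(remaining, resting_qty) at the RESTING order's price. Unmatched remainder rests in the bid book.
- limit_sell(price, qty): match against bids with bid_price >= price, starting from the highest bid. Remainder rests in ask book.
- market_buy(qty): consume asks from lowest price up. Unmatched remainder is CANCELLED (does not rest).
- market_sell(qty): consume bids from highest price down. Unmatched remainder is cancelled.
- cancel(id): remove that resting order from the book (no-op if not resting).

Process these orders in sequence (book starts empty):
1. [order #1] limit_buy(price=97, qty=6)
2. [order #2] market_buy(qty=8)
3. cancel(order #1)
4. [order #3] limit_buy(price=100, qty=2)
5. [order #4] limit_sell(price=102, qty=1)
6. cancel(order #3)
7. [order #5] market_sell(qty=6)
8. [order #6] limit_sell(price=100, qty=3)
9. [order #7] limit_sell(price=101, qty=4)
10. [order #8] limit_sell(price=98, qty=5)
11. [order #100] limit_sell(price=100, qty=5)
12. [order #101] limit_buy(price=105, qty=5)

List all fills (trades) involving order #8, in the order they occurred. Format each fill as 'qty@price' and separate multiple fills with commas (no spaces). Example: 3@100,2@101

After op 1 [order #1] limit_buy(price=97, qty=6): fills=none; bids=[#1:6@97] asks=[-]
After op 2 [order #2] market_buy(qty=8): fills=none; bids=[#1:6@97] asks=[-]
After op 3 cancel(order #1): fills=none; bids=[-] asks=[-]
After op 4 [order #3] limit_buy(price=100, qty=2): fills=none; bids=[#3:2@100] asks=[-]
After op 5 [order #4] limit_sell(price=102, qty=1): fills=none; bids=[#3:2@100] asks=[#4:1@102]
After op 6 cancel(order #3): fills=none; bids=[-] asks=[#4:1@102]
After op 7 [order #5] market_sell(qty=6): fills=none; bids=[-] asks=[#4:1@102]
After op 8 [order #6] limit_sell(price=100, qty=3): fills=none; bids=[-] asks=[#6:3@100 #4:1@102]
After op 9 [order #7] limit_sell(price=101, qty=4): fills=none; bids=[-] asks=[#6:3@100 #7:4@101 #4:1@102]
After op 10 [order #8] limit_sell(price=98, qty=5): fills=none; bids=[-] asks=[#8:5@98 #6:3@100 #7:4@101 #4:1@102]
After op 11 [order #100] limit_sell(price=100, qty=5): fills=none; bids=[-] asks=[#8:5@98 #6:3@100 #100:5@100 #7:4@101 #4:1@102]
After op 12 [order #101] limit_buy(price=105, qty=5): fills=#101x#8:5@98; bids=[-] asks=[#6:3@100 #100:5@100 #7:4@101 #4:1@102]

Answer: 5@98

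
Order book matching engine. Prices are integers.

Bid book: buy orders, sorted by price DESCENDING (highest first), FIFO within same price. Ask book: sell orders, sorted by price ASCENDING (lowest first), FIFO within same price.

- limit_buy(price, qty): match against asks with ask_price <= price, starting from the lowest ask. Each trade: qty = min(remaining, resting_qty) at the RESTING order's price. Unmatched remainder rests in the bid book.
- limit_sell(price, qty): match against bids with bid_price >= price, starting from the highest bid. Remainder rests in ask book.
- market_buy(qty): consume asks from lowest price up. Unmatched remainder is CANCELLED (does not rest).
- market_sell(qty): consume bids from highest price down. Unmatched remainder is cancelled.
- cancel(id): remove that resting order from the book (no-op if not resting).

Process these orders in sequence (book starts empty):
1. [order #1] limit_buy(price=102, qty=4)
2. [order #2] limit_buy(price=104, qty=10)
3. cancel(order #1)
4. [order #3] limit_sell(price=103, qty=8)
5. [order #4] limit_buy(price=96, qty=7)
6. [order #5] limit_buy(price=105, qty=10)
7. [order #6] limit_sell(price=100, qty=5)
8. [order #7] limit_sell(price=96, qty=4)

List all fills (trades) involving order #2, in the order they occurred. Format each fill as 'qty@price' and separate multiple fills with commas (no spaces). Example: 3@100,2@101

After op 1 [order #1] limit_buy(price=102, qty=4): fills=none; bids=[#1:4@102] asks=[-]
After op 2 [order #2] limit_buy(price=104, qty=10): fills=none; bids=[#2:10@104 #1:4@102] asks=[-]
After op 3 cancel(order #1): fills=none; bids=[#2:10@104] asks=[-]
After op 4 [order #3] limit_sell(price=103, qty=8): fills=#2x#3:8@104; bids=[#2:2@104] asks=[-]
After op 5 [order #4] limit_buy(price=96, qty=7): fills=none; bids=[#2:2@104 #4:7@96] asks=[-]
After op 6 [order #5] limit_buy(price=105, qty=10): fills=none; bids=[#5:10@105 #2:2@104 #4:7@96] asks=[-]
After op 7 [order #6] limit_sell(price=100, qty=5): fills=#5x#6:5@105; bids=[#5:5@105 #2:2@104 #4:7@96] asks=[-]
After op 8 [order #7] limit_sell(price=96, qty=4): fills=#5x#7:4@105; bids=[#5:1@105 #2:2@104 #4:7@96] asks=[-]

Answer: 8@104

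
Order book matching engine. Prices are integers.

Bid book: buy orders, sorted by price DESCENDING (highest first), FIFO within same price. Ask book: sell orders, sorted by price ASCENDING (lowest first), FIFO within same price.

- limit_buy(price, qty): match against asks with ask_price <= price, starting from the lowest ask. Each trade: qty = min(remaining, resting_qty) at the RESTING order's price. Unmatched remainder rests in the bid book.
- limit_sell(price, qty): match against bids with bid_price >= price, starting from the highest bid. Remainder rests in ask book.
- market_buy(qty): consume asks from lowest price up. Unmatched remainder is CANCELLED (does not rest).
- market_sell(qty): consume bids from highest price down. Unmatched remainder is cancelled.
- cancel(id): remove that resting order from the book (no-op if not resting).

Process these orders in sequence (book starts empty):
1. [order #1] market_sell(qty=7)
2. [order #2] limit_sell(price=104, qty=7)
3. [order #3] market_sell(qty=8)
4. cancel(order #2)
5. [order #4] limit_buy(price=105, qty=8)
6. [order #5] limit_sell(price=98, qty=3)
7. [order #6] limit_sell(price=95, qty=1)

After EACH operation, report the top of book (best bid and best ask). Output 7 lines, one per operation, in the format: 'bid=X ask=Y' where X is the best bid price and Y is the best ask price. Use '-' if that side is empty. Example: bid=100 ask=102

After op 1 [order #1] market_sell(qty=7): fills=none; bids=[-] asks=[-]
After op 2 [order #2] limit_sell(price=104, qty=7): fills=none; bids=[-] asks=[#2:7@104]
After op 3 [order #3] market_sell(qty=8): fills=none; bids=[-] asks=[#2:7@104]
After op 4 cancel(order #2): fills=none; bids=[-] asks=[-]
After op 5 [order #4] limit_buy(price=105, qty=8): fills=none; bids=[#4:8@105] asks=[-]
After op 6 [order #5] limit_sell(price=98, qty=3): fills=#4x#5:3@105; bids=[#4:5@105] asks=[-]
After op 7 [order #6] limit_sell(price=95, qty=1): fills=#4x#6:1@105; bids=[#4:4@105] asks=[-]

Answer: bid=- ask=-
bid=- ask=104
bid=- ask=104
bid=- ask=-
bid=105 ask=-
bid=105 ask=-
bid=105 ask=-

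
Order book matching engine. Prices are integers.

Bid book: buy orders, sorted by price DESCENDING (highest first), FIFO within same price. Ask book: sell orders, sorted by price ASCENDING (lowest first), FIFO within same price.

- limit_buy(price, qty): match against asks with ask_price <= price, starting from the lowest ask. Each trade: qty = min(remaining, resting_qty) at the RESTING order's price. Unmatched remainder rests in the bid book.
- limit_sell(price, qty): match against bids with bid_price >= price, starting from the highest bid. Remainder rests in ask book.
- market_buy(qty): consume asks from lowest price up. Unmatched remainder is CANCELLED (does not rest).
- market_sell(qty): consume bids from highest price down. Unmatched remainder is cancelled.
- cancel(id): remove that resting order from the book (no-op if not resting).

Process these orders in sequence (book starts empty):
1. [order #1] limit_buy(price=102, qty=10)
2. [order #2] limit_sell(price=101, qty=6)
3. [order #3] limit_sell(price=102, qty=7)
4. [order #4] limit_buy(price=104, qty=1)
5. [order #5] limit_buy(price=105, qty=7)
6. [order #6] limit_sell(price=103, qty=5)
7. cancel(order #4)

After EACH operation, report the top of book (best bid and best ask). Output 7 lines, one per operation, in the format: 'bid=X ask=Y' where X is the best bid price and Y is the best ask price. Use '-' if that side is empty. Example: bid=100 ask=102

After op 1 [order #1] limit_buy(price=102, qty=10): fills=none; bids=[#1:10@102] asks=[-]
After op 2 [order #2] limit_sell(price=101, qty=6): fills=#1x#2:6@102; bids=[#1:4@102] asks=[-]
After op 3 [order #3] limit_sell(price=102, qty=7): fills=#1x#3:4@102; bids=[-] asks=[#3:3@102]
After op 4 [order #4] limit_buy(price=104, qty=1): fills=#4x#3:1@102; bids=[-] asks=[#3:2@102]
After op 5 [order #5] limit_buy(price=105, qty=7): fills=#5x#3:2@102; bids=[#5:5@105] asks=[-]
After op 6 [order #6] limit_sell(price=103, qty=5): fills=#5x#6:5@105; bids=[-] asks=[-]
After op 7 cancel(order #4): fills=none; bids=[-] asks=[-]

Answer: bid=102 ask=-
bid=102 ask=-
bid=- ask=102
bid=- ask=102
bid=105 ask=-
bid=- ask=-
bid=- ask=-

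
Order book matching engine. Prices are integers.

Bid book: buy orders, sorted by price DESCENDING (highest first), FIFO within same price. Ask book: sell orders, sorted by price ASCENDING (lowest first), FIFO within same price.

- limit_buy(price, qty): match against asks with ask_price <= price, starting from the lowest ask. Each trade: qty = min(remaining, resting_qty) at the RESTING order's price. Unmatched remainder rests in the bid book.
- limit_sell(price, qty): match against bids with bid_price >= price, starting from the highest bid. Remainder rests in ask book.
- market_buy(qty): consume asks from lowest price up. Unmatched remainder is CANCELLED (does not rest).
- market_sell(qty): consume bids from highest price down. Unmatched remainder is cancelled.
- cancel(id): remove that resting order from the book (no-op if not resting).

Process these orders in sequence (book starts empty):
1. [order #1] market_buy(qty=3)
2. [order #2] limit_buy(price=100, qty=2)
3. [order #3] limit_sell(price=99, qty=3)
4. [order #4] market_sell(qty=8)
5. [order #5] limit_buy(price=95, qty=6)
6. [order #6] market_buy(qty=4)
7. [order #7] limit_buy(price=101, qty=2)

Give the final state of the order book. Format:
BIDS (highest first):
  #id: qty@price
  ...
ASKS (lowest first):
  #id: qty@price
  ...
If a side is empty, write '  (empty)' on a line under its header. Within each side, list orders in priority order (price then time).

Answer: BIDS (highest first):
  #7: 2@101
  #5: 6@95
ASKS (lowest first):
  (empty)

Derivation:
After op 1 [order #1] market_buy(qty=3): fills=none; bids=[-] asks=[-]
After op 2 [order #2] limit_buy(price=100, qty=2): fills=none; bids=[#2:2@100] asks=[-]
After op 3 [order #3] limit_sell(price=99, qty=3): fills=#2x#3:2@100; bids=[-] asks=[#3:1@99]
After op 4 [order #4] market_sell(qty=8): fills=none; bids=[-] asks=[#3:1@99]
After op 5 [order #5] limit_buy(price=95, qty=6): fills=none; bids=[#5:6@95] asks=[#3:1@99]
After op 6 [order #6] market_buy(qty=4): fills=#6x#3:1@99; bids=[#5:6@95] asks=[-]
After op 7 [order #7] limit_buy(price=101, qty=2): fills=none; bids=[#7:2@101 #5:6@95] asks=[-]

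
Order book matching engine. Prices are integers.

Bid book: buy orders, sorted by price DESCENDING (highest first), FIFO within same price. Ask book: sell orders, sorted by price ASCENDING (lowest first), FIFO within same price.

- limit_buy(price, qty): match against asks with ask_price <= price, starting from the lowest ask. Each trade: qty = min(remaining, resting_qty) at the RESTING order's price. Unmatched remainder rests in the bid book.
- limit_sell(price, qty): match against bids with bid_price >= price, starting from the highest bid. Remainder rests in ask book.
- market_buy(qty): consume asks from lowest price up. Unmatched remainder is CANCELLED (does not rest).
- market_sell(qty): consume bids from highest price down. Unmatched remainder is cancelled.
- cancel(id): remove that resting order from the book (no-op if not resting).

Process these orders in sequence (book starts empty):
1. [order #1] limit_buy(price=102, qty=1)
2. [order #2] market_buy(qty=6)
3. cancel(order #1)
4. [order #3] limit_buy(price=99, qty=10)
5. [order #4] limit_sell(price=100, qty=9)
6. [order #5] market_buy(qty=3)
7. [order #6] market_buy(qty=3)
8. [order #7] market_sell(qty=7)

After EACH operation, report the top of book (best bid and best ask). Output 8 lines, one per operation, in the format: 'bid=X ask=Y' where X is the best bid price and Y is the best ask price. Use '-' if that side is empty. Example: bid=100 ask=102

Answer: bid=102 ask=-
bid=102 ask=-
bid=- ask=-
bid=99 ask=-
bid=99 ask=100
bid=99 ask=100
bid=99 ask=100
bid=99 ask=100

Derivation:
After op 1 [order #1] limit_buy(price=102, qty=1): fills=none; bids=[#1:1@102] asks=[-]
After op 2 [order #2] market_buy(qty=6): fills=none; bids=[#1:1@102] asks=[-]
After op 3 cancel(order #1): fills=none; bids=[-] asks=[-]
After op 4 [order #3] limit_buy(price=99, qty=10): fills=none; bids=[#3:10@99] asks=[-]
After op 5 [order #4] limit_sell(price=100, qty=9): fills=none; bids=[#3:10@99] asks=[#4:9@100]
After op 6 [order #5] market_buy(qty=3): fills=#5x#4:3@100; bids=[#3:10@99] asks=[#4:6@100]
After op 7 [order #6] market_buy(qty=3): fills=#6x#4:3@100; bids=[#3:10@99] asks=[#4:3@100]
After op 8 [order #7] market_sell(qty=7): fills=#3x#7:7@99; bids=[#3:3@99] asks=[#4:3@100]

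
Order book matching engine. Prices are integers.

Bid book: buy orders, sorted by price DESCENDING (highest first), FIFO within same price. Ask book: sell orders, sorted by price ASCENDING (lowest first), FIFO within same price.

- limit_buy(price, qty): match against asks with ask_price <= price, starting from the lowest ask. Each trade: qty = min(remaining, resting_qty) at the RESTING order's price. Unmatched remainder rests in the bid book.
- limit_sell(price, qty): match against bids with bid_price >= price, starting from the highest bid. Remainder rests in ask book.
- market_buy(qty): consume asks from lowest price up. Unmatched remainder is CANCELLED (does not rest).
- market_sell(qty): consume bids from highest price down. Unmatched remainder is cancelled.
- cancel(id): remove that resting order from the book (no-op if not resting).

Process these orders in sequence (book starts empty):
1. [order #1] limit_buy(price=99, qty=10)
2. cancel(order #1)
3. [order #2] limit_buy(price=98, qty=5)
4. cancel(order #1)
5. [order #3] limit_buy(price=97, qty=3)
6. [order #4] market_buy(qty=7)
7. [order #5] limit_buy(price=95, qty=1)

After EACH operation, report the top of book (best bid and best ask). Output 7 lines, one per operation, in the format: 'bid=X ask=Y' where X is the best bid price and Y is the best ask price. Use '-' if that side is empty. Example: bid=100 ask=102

After op 1 [order #1] limit_buy(price=99, qty=10): fills=none; bids=[#1:10@99] asks=[-]
After op 2 cancel(order #1): fills=none; bids=[-] asks=[-]
After op 3 [order #2] limit_buy(price=98, qty=5): fills=none; bids=[#2:5@98] asks=[-]
After op 4 cancel(order #1): fills=none; bids=[#2:5@98] asks=[-]
After op 5 [order #3] limit_buy(price=97, qty=3): fills=none; bids=[#2:5@98 #3:3@97] asks=[-]
After op 6 [order #4] market_buy(qty=7): fills=none; bids=[#2:5@98 #3:3@97] asks=[-]
After op 7 [order #5] limit_buy(price=95, qty=1): fills=none; bids=[#2:5@98 #3:3@97 #5:1@95] asks=[-]

Answer: bid=99 ask=-
bid=- ask=-
bid=98 ask=-
bid=98 ask=-
bid=98 ask=-
bid=98 ask=-
bid=98 ask=-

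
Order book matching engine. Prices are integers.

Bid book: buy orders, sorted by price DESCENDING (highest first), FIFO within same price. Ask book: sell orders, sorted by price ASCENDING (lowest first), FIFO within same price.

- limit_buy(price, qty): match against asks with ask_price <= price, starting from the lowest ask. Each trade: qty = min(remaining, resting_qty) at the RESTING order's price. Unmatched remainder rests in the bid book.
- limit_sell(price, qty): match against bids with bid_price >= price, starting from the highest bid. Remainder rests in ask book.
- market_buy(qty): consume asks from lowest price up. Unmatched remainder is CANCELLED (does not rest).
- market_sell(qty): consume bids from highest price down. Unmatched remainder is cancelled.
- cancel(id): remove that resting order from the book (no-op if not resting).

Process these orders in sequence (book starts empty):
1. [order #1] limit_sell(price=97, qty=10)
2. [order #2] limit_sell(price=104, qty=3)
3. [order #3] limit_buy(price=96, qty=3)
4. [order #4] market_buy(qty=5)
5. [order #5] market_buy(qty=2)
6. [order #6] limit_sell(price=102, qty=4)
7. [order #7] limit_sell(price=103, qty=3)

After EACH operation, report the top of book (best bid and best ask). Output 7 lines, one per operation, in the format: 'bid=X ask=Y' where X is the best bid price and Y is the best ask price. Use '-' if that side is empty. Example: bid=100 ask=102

After op 1 [order #1] limit_sell(price=97, qty=10): fills=none; bids=[-] asks=[#1:10@97]
After op 2 [order #2] limit_sell(price=104, qty=3): fills=none; bids=[-] asks=[#1:10@97 #2:3@104]
After op 3 [order #3] limit_buy(price=96, qty=3): fills=none; bids=[#3:3@96] asks=[#1:10@97 #2:3@104]
After op 4 [order #4] market_buy(qty=5): fills=#4x#1:5@97; bids=[#3:3@96] asks=[#1:5@97 #2:3@104]
After op 5 [order #5] market_buy(qty=2): fills=#5x#1:2@97; bids=[#3:3@96] asks=[#1:3@97 #2:3@104]
After op 6 [order #6] limit_sell(price=102, qty=4): fills=none; bids=[#3:3@96] asks=[#1:3@97 #6:4@102 #2:3@104]
After op 7 [order #7] limit_sell(price=103, qty=3): fills=none; bids=[#3:3@96] asks=[#1:3@97 #6:4@102 #7:3@103 #2:3@104]

Answer: bid=- ask=97
bid=- ask=97
bid=96 ask=97
bid=96 ask=97
bid=96 ask=97
bid=96 ask=97
bid=96 ask=97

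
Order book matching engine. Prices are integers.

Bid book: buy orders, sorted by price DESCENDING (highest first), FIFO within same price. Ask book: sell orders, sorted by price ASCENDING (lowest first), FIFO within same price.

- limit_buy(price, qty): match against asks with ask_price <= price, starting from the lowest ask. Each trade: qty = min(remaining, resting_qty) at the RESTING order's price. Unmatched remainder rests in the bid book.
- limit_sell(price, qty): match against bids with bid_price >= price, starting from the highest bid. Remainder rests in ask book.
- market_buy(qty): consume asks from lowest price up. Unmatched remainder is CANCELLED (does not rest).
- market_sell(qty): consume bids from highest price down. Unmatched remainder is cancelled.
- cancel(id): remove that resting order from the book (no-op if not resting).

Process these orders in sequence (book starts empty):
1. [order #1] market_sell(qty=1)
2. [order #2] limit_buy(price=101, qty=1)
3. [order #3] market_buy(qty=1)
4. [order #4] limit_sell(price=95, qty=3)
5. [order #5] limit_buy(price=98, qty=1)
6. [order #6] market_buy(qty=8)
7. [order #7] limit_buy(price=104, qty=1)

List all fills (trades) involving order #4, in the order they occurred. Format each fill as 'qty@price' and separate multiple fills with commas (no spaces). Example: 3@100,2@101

After op 1 [order #1] market_sell(qty=1): fills=none; bids=[-] asks=[-]
After op 2 [order #2] limit_buy(price=101, qty=1): fills=none; bids=[#2:1@101] asks=[-]
After op 3 [order #3] market_buy(qty=1): fills=none; bids=[#2:1@101] asks=[-]
After op 4 [order #4] limit_sell(price=95, qty=3): fills=#2x#4:1@101; bids=[-] asks=[#4:2@95]
After op 5 [order #5] limit_buy(price=98, qty=1): fills=#5x#4:1@95; bids=[-] asks=[#4:1@95]
After op 6 [order #6] market_buy(qty=8): fills=#6x#4:1@95; bids=[-] asks=[-]
After op 7 [order #7] limit_buy(price=104, qty=1): fills=none; bids=[#7:1@104] asks=[-]

Answer: 1@101,1@95,1@95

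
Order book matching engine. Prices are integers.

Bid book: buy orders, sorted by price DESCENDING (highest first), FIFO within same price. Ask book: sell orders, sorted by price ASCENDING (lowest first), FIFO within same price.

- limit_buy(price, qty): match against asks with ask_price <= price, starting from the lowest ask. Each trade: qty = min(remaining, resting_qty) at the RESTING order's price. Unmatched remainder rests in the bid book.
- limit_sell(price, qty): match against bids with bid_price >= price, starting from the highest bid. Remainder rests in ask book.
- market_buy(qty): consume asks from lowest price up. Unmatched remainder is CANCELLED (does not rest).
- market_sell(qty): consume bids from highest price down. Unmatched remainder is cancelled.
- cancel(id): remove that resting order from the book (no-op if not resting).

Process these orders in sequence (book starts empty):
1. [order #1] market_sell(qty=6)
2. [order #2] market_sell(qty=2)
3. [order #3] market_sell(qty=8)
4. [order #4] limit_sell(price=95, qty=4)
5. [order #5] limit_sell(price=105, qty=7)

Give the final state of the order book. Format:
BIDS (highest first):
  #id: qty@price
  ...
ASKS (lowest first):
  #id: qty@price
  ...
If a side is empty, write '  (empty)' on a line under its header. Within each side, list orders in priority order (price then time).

Answer: BIDS (highest first):
  (empty)
ASKS (lowest first):
  #4: 4@95
  #5: 7@105

Derivation:
After op 1 [order #1] market_sell(qty=6): fills=none; bids=[-] asks=[-]
After op 2 [order #2] market_sell(qty=2): fills=none; bids=[-] asks=[-]
After op 3 [order #3] market_sell(qty=8): fills=none; bids=[-] asks=[-]
After op 4 [order #4] limit_sell(price=95, qty=4): fills=none; bids=[-] asks=[#4:4@95]
After op 5 [order #5] limit_sell(price=105, qty=7): fills=none; bids=[-] asks=[#4:4@95 #5:7@105]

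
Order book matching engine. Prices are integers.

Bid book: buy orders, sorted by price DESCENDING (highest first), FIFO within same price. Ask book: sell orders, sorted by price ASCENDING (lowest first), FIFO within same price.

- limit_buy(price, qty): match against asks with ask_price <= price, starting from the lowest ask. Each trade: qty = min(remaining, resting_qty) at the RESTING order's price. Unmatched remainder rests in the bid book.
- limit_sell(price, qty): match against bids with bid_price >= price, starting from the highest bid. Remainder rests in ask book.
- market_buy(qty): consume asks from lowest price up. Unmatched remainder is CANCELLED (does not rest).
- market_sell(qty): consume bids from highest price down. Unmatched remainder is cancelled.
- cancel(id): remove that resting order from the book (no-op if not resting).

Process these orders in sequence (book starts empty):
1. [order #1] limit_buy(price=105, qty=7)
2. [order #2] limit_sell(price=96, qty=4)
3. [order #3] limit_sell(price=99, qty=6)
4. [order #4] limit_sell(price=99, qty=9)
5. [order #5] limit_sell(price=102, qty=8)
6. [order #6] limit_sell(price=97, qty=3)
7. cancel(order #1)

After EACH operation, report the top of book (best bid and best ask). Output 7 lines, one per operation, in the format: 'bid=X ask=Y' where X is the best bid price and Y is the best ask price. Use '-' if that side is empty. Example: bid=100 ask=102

After op 1 [order #1] limit_buy(price=105, qty=7): fills=none; bids=[#1:7@105] asks=[-]
After op 2 [order #2] limit_sell(price=96, qty=4): fills=#1x#2:4@105; bids=[#1:3@105] asks=[-]
After op 3 [order #3] limit_sell(price=99, qty=6): fills=#1x#3:3@105; bids=[-] asks=[#3:3@99]
After op 4 [order #4] limit_sell(price=99, qty=9): fills=none; bids=[-] asks=[#3:3@99 #4:9@99]
After op 5 [order #5] limit_sell(price=102, qty=8): fills=none; bids=[-] asks=[#3:3@99 #4:9@99 #5:8@102]
After op 6 [order #6] limit_sell(price=97, qty=3): fills=none; bids=[-] asks=[#6:3@97 #3:3@99 #4:9@99 #5:8@102]
After op 7 cancel(order #1): fills=none; bids=[-] asks=[#6:3@97 #3:3@99 #4:9@99 #5:8@102]

Answer: bid=105 ask=-
bid=105 ask=-
bid=- ask=99
bid=- ask=99
bid=- ask=99
bid=- ask=97
bid=- ask=97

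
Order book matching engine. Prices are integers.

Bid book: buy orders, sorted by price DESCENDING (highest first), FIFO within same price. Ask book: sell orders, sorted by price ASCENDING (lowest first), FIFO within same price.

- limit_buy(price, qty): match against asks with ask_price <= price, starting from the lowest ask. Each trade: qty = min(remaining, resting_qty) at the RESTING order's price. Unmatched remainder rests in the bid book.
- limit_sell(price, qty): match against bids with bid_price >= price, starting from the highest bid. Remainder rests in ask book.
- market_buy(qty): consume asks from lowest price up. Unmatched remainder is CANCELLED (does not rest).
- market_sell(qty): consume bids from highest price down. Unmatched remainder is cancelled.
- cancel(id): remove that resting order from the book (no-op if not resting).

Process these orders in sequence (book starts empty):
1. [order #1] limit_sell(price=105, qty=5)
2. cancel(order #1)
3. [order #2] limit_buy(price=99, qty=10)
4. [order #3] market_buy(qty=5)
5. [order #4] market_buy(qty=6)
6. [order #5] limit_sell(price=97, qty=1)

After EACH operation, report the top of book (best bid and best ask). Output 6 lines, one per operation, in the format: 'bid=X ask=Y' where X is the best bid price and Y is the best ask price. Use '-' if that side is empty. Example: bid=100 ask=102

After op 1 [order #1] limit_sell(price=105, qty=5): fills=none; bids=[-] asks=[#1:5@105]
After op 2 cancel(order #1): fills=none; bids=[-] asks=[-]
After op 3 [order #2] limit_buy(price=99, qty=10): fills=none; bids=[#2:10@99] asks=[-]
After op 4 [order #3] market_buy(qty=5): fills=none; bids=[#2:10@99] asks=[-]
After op 5 [order #4] market_buy(qty=6): fills=none; bids=[#2:10@99] asks=[-]
After op 6 [order #5] limit_sell(price=97, qty=1): fills=#2x#5:1@99; bids=[#2:9@99] asks=[-]

Answer: bid=- ask=105
bid=- ask=-
bid=99 ask=-
bid=99 ask=-
bid=99 ask=-
bid=99 ask=-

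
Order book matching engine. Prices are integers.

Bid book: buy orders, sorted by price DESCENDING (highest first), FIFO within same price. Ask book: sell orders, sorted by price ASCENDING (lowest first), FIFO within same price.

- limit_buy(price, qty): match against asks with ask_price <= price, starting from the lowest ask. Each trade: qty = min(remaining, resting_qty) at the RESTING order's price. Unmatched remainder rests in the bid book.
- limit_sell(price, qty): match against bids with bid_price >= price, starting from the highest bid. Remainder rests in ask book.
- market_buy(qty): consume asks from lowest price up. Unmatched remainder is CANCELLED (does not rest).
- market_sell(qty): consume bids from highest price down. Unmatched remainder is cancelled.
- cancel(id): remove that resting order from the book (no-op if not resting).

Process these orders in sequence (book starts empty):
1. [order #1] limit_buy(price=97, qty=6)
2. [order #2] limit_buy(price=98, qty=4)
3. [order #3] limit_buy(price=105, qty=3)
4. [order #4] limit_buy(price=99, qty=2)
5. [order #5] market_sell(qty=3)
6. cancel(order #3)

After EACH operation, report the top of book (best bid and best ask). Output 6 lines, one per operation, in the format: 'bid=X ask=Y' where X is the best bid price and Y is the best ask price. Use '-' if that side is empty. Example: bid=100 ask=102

After op 1 [order #1] limit_buy(price=97, qty=6): fills=none; bids=[#1:6@97] asks=[-]
After op 2 [order #2] limit_buy(price=98, qty=4): fills=none; bids=[#2:4@98 #1:6@97] asks=[-]
After op 3 [order #3] limit_buy(price=105, qty=3): fills=none; bids=[#3:3@105 #2:4@98 #1:6@97] asks=[-]
After op 4 [order #4] limit_buy(price=99, qty=2): fills=none; bids=[#3:3@105 #4:2@99 #2:4@98 #1:6@97] asks=[-]
After op 5 [order #5] market_sell(qty=3): fills=#3x#5:3@105; bids=[#4:2@99 #2:4@98 #1:6@97] asks=[-]
After op 6 cancel(order #3): fills=none; bids=[#4:2@99 #2:4@98 #1:6@97] asks=[-]

Answer: bid=97 ask=-
bid=98 ask=-
bid=105 ask=-
bid=105 ask=-
bid=99 ask=-
bid=99 ask=-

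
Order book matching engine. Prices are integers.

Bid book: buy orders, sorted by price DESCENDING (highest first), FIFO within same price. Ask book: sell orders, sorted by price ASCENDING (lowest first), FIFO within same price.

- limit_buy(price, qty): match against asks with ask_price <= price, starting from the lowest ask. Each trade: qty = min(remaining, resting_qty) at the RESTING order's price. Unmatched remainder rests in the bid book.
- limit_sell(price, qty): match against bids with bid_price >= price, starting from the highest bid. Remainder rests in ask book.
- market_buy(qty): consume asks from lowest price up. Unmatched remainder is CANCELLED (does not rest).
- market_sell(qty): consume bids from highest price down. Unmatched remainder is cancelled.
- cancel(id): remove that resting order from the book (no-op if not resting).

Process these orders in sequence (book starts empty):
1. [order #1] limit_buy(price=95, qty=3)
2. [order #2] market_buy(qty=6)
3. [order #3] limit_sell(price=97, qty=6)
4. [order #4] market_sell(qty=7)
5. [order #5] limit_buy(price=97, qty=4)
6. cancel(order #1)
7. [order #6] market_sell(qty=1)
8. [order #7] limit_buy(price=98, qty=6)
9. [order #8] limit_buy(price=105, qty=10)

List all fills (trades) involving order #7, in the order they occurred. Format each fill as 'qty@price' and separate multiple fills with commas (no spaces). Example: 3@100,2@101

After op 1 [order #1] limit_buy(price=95, qty=3): fills=none; bids=[#1:3@95] asks=[-]
After op 2 [order #2] market_buy(qty=6): fills=none; bids=[#1:3@95] asks=[-]
After op 3 [order #3] limit_sell(price=97, qty=6): fills=none; bids=[#1:3@95] asks=[#3:6@97]
After op 4 [order #4] market_sell(qty=7): fills=#1x#4:3@95; bids=[-] asks=[#3:6@97]
After op 5 [order #5] limit_buy(price=97, qty=4): fills=#5x#3:4@97; bids=[-] asks=[#3:2@97]
After op 6 cancel(order #1): fills=none; bids=[-] asks=[#3:2@97]
After op 7 [order #6] market_sell(qty=1): fills=none; bids=[-] asks=[#3:2@97]
After op 8 [order #7] limit_buy(price=98, qty=6): fills=#7x#3:2@97; bids=[#7:4@98] asks=[-]
After op 9 [order #8] limit_buy(price=105, qty=10): fills=none; bids=[#8:10@105 #7:4@98] asks=[-]

Answer: 2@97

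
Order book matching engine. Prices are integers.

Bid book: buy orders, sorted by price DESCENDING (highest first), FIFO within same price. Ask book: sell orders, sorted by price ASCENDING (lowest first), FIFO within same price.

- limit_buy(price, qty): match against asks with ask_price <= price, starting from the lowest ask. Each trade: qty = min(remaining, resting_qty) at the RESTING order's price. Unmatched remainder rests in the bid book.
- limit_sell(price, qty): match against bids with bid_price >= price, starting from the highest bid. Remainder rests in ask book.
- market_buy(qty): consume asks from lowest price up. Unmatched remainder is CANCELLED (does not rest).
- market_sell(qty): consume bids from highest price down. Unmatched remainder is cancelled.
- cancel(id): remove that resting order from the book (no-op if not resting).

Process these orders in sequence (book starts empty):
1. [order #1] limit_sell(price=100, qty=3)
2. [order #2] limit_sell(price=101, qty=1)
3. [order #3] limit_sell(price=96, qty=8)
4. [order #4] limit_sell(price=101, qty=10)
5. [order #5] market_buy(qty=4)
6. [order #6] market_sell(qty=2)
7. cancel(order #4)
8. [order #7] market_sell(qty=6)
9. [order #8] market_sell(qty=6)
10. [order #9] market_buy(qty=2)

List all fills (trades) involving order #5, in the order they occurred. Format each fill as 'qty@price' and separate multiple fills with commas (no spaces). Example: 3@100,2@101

After op 1 [order #1] limit_sell(price=100, qty=3): fills=none; bids=[-] asks=[#1:3@100]
After op 2 [order #2] limit_sell(price=101, qty=1): fills=none; bids=[-] asks=[#1:3@100 #2:1@101]
After op 3 [order #3] limit_sell(price=96, qty=8): fills=none; bids=[-] asks=[#3:8@96 #1:3@100 #2:1@101]
After op 4 [order #4] limit_sell(price=101, qty=10): fills=none; bids=[-] asks=[#3:8@96 #1:3@100 #2:1@101 #4:10@101]
After op 5 [order #5] market_buy(qty=4): fills=#5x#3:4@96; bids=[-] asks=[#3:4@96 #1:3@100 #2:1@101 #4:10@101]
After op 6 [order #6] market_sell(qty=2): fills=none; bids=[-] asks=[#3:4@96 #1:3@100 #2:1@101 #4:10@101]
After op 7 cancel(order #4): fills=none; bids=[-] asks=[#3:4@96 #1:3@100 #2:1@101]
After op 8 [order #7] market_sell(qty=6): fills=none; bids=[-] asks=[#3:4@96 #1:3@100 #2:1@101]
After op 9 [order #8] market_sell(qty=6): fills=none; bids=[-] asks=[#3:4@96 #1:3@100 #2:1@101]
After op 10 [order #9] market_buy(qty=2): fills=#9x#3:2@96; bids=[-] asks=[#3:2@96 #1:3@100 #2:1@101]

Answer: 4@96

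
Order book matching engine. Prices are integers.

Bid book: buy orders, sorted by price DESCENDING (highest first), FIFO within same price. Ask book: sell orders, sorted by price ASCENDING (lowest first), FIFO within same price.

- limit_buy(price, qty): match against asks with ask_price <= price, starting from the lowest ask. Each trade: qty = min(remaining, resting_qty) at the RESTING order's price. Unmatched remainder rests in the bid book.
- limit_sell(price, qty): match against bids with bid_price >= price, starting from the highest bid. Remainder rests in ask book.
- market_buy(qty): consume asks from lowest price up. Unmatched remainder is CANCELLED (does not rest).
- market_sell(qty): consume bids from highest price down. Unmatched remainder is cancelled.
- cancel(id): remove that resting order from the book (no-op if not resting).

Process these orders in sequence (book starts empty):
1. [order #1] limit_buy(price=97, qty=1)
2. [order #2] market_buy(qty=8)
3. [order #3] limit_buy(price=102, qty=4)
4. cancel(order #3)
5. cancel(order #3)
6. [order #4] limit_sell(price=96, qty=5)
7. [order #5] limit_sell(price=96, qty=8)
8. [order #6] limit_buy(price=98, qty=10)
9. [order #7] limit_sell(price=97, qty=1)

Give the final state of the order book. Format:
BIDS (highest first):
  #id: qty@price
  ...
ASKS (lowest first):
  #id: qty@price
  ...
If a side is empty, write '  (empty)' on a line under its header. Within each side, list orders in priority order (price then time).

Answer: BIDS (highest first):
  (empty)
ASKS (lowest first):
  #5: 2@96
  #7: 1@97

Derivation:
After op 1 [order #1] limit_buy(price=97, qty=1): fills=none; bids=[#1:1@97] asks=[-]
After op 2 [order #2] market_buy(qty=8): fills=none; bids=[#1:1@97] asks=[-]
After op 3 [order #3] limit_buy(price=102, qty=4): fills=none; bids=[#3:4@102 #1:1@97] asks=[-]
After op 4 cancel(order #3): fills=none; bids=[#1:1@97] asks=[-]
After op 5 cancel(order #3): fills=none; bids=[#1:1@97] asks=[-]
After op 6 [order #4] limit_sell(price=96, qty=5): fills=#1x#4:1@97; bids=[-] asks=[#4:4@96]
After op 7 [order #5] limit_sell(price=96, qty=8): fills=none; bids=[-] asks=[#4:4@96 #5:8@96]
After op 8 [order #6] limit_buy(price=98, qty=10): fills=#6x#4:4@96 #6x#5:6@96; bids=[-] asks=[#5:2@96]
After op 9 [order #7] limit_sell(price=97, qty=1): fills=none; bids=[-] asks=[#5:2@96 #7:1@97]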